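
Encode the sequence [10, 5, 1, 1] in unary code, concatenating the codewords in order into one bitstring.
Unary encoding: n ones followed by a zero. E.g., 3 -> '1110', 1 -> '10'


Encode each number as n ones followed by a terminating 0:
  10 -> 11111111110 (11 bits)
  5 -> 111110 (6 bits)
  1 -> 10 (2 bits)
  1 -> 10 (2 bits)
Total length = 11 + 6 + 2 + 2 = 21 bits.

Unary([10, 5, 1, 1]) = 111111111101111101010 (21 bits)


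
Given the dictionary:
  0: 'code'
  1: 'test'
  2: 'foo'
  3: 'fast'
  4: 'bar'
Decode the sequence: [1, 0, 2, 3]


Look up each index in the dictionary:
  1 -> 'test'
  0 -> 'code'
  2 -> 'foo'
  3 -> 'fast'

Decoded: "test code foo fast"


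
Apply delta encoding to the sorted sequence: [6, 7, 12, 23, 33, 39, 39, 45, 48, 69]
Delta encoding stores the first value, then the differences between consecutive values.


First value: 6
Deltas:
  7 - 6 = 1
  12 - 7 = 5
  23 - 12 = 11
  33 - 23 = 10
  39 - 33 = 6
  39 - 39 = 0
  45 - 39 = 6
  48 - 45 = 3
  69 - 48 = 21


Delta encoded: [6, 1, 5, 11, 10, 6, 0, 6, 3, 21]


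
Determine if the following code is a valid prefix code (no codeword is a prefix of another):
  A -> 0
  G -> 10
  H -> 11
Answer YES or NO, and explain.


Checking each pair (does one codeword prefix another?):
  A='0' vs G='10': no prefix
  A='0' vs H='11': no prefix
  G='10' vs A='0': no prefix
  G='10' vs H='11': no prefix
  H='11' vs A='0': no prefix
  H='11' vs G='10': no prefix
No violation found over all pairs.

YES -- this is a valid prefix code. No codeword is a prefix of any other codeword.


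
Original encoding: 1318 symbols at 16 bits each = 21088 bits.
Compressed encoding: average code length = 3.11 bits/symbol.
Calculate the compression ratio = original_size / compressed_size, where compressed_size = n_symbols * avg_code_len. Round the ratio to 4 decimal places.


original_size = n_symbols * orig_bits = 1318 * 16 = 21088 bits
compressed_size = n_symbols * avg_code_len = 1318 * 3.11 = 4098.98 bits
ratio = original_size / compressed_size = 21088 / 4098.98 = 5.1447

Compression ratio = 5.1447


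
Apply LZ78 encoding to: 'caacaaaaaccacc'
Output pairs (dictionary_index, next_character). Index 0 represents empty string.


LZ78 encoding steps:
Dictionary: {0: ''}
Step 1: w='' (idx 0), next='c' -> output (0, 'c'), add 'c' as idx 1
Step 2: w='' (idx 0), next='a' -> output (0, 'a'), add 'a' as idx 2
Step 3: w='a' (idx 2), next='c' -> output (2, 'c'), add 'ac' as idx 3
Step 4: w='a' (idx 2), next='a' -> output (2, 'a'), add 'aa' as idx 4
Step 5: w='aa' (idx 4), next='a' -> output (4, 'a'), add 'aaa' as idx 5
Step 6: w='c' (idx 1), next='c' -> output (1, 'c'), add 'cc' as idx 6
Step 7: w='ac' (idx 3), next='c' -> output (3, 'c'), add 'acc' as idx 7


Encoded: [(0, 'c'), (0, 'a'), (2, 'c'), (2, 'a'), (4, 'a'), (1, 'c'), (3, 'c')]


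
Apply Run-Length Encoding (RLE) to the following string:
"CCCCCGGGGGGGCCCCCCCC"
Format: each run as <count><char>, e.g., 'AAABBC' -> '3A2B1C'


Scanning runs left to right:
  i=0: run of 'C' x 5 -> '5C'
  i=5: run of 'G' x 7 -> '7G'
  i=12: run of 'C' x 8 -> '8C'

RLE = 5C7G8C


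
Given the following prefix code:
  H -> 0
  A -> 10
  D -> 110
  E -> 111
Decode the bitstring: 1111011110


Decoding step by step:
Bits 111 -> E
Bits 10 -> A
Bits 111 -> E
Bits 10 -> A


Decoded message: EAEA


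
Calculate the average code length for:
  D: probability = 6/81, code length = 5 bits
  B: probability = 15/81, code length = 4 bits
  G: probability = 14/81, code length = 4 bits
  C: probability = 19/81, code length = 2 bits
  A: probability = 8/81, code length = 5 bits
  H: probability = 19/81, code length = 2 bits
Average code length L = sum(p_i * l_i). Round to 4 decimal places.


Weighted contributions p_i * l_i:
  D: (6/81) * 5 = 30/81
  B: (15/81) * 4 = 60/81
  G: (14/81) * 4 = 56/81
  C: (19/81) * 2 = 38/81
  A: (8/81) * 5 = 40/81
  H: (19/81) * 2 = 38/81
Sum = (30 + 60 + 56 + 38 + 40 + 38)/81 = 262/81

L = 262/81 = 3.2346 bits/symbol


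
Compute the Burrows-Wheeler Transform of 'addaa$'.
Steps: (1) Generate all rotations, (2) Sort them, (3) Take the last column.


Rotations (sorted):
  0: $addaa -> last char: a
  1: a$adda -> last char: a
  2: aa$add -> last char: d
  3: addaa$ -> last char: $
  4: daa$ad -> last char: d
  5: ddaa$a -> last char: a


BWT = aad$da


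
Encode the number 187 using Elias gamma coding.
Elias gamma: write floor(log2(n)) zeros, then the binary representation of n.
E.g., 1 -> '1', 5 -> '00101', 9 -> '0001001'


num_bits = floor(log2(187)) + 1 = 8
leading_zeros = num_bits - 1 = 7
binary(187) = 10111011

Elias gamma(187) = '0000000' + '10111011' = 000000010111011 (15 bits)


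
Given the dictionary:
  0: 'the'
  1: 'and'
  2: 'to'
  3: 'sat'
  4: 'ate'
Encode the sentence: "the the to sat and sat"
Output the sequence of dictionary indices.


Look up each word in the dictionary:
  'the' -> 0
  'the' -> 0
  'to' -> 2
  'sat' -> 3
  'and' -> 1
  'sat' -> 3

Encoded: [0, 0, 2, 3, 1, 3]


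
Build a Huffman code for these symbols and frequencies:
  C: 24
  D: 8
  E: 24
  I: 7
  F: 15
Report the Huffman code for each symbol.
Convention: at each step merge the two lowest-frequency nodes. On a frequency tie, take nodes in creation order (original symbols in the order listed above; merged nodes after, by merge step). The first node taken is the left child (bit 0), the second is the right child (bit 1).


Huffman tree construction:
Step 1: Merge I(7) + D(8) = 15
Step 2: Merge F(15) + (I+D)(15) = 30
Step 3: Merge C(24) + E(24) = 48
Step 4: Merge (F+(I+D))(30) + (C+E)(48) = 78
Read each symbol's code off the tree from the root (left child = 0, right child = 1).

Codes:
  C: 10 (length 2)
  D: 011 (length 3)
  E: 11 (length 2)
  I: 010 (length 3)
  F: 00 (length 2)
Average code length: 171/78 = 2.1923 bits/symbol


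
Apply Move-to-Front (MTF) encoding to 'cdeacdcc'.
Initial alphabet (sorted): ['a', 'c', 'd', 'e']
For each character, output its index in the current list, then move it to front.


MTF encoding:
'c': index 1 in ['a', 'c', 'd', 'e'] -> ['c', 'a', 'd', 'e']
'd': index 2 in ['c', 'a', 'd', 'e'] -> ['d', 'c', 'a', 'e']
'e': index 3 in ['d', 'c', 'a', 'e'] -> ['e', 'd', 'c', 'a']
'a': index 3 in ['e', 'd', 'c', 'a'] -> ['a', 'e', 'd', 'c']
'c': index 3 in ['a', 'e', 'd', 'c'] -> ['c', 'a', 'e', 'd']
'd': index 3 in ['c', 'a', 'e', 'd'] -> ['d', 'c', 'a', 'e']
'c': index 1 in ['d', 'c', 'a', 'e'] -> ['c', 'd', 'a', 'e']
'c': index 0 in ['c', 'd', 'a', 'e'] -> ['c', 'd', 'a', 'e']


Output: [1, 2, 3, 3, 3, 3, 1, 0]


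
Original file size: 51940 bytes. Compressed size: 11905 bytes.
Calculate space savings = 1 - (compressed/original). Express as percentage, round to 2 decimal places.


ratio = compressed/original = 11905/51940 = 0.229207
savings = 1 - ratio = 1 - 0.229207 = 0.770793
as a percentage: 0.770793 * 100 = 77.08%

Space savings = 1 - 11905/51940 = 77.08%


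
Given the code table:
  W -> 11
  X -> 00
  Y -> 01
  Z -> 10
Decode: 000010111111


Decoding:
00 -> X
00 -> X
10 -> Z
11 -> W
11 -> W
11 -> W


Result: XXZWWW


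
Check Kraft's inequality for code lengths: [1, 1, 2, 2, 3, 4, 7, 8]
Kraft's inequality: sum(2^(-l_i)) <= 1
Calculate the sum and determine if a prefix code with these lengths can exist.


Sum = 2^(-1) + 2^(-1) + 2^(-2) + 2^(-2) + 2^(-3) + 2^(-4) + 2^(-7) + 2^(-8)
    = 0.5 + 0.5 + 0.25 + 0.25 + 0.125 + 0.0625 + 0.0078125 + 0.00390625
    = 435/256 = 1.69921875
Since 1.69921875 > 1, Kraft's inequality is NOT satisfied.
A prefix code with these lengths CANNOT exist.

Kraft sum = 1.69921875. Not satisfied.


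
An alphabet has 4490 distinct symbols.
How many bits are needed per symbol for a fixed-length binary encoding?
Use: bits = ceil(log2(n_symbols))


log2(4490) = 12.1325
Bracket: 2^12 = 4096 < 4490 <= 2^13 = 8192
So ceil(log2(4490)) = 13

bits = ceil(log2(4490)) = ceil(12.1325) = 13 bits


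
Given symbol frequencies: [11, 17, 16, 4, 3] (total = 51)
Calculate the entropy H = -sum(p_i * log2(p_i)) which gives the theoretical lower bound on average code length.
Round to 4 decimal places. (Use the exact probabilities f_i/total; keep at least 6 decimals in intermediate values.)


Per-symbol terms -p_i * log2(p_i) with p_i = f_i/51:
  p = 11/51 = 0.215686: log2(p) = -2.212994, -p*log2(p) = 0.477312
  p = 17/51 = 0.333333: log2(p) = -1.584963, -p*log2(p) = 0.528321
  p = 16/51 = 0.313725: log2(p) = -1.672425, -p*log2(p) = 0.524682
  p = 4/51 = 0.078431: log2(p) = -3.672425, -p*log2(p) = 0.288033
  p = 3/51 = 0.058824: log2(p) = -4.087463, -p*log2(p) = 0.240439
H = 0.477312 + 0.528321 + 0.524682 + 0.288033 + 0.240439 = 2.058787

H = 2.0588 bits/symbol


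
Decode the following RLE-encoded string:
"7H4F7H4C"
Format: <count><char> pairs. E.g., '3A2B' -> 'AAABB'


Expanding each <count><char> pair:
  7H -> 'HHHHHHH'
  4F -> 'FFFF'
  7H -> 'HHHHHHH'
  4C -> 'CCCC'

Decoded = HHHHHHHFFFFHHHHHHHCCCC


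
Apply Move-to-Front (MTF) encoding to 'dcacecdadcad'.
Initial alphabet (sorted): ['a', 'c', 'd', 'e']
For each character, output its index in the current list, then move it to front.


MTF encoding:
'd': index 2 in ['a', 'c', 'd', 'e'] -> ['d', 'a', 'c', 'e']
'c': index 2 in ['d', 'a', 'c', 'e'] -> ['c', 'd', 'a', 'e']
'a': index 2 in ['c', 'd', 'a', 'e'] -> ['a', 'c', 'd', 'e']
'c': index 1 in ['a', 'c', 'd', 'e'] -> ['c', 'a', 'd', 'e']
'e': index 3 in ['c', 'a', 'd', 'e'] -> ['e', 'c', 'a', 'd']
'c': index 1 in ['e', 'c', 'a', 'd'] -> ['c', 'e', 'a', 'd']
'd': index 3 in ['c', 'e', 'a', 'd'] -> ['d', 'c', 'e', 'a']
'a': index 3 in ['d', 'c', 'e', 'a'] -> ['a', 'd', 'c', 'e']
'd': index 1 in ['a', 'd', 'c', 'e'] -> ['d', 'a', 'c', 'e']
'c': index 2 in ['d', 'a', 'c', 'e'] -> ['c', 'd', 'a', 'e']
'a': index 2 in ['c', 'd', 'a', 'e'] -> ['a', 'c', 'd', 'e']
'd': index 2 in ['a', 'c', 'd', 'e'] -> ['d', 'a', 'c', 'e']


Output: [2, 2, 2, 1, 3, 1, 3, 3, 1, 2, 2, 2]


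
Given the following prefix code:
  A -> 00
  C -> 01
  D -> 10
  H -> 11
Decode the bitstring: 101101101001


Decoding step by step:
Bits 10 -> D
Bits 11 -> H
Bits 01 -> C
Bits 10 -> D
Bits 10 -> D
Bits 01 -> C


Decoded message: DHCDDC


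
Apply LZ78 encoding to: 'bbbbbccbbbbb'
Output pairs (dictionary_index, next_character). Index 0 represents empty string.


LZ78 encoding steps:
Dictionary: {0: ''}
Step 1: w='' (idx 0), next='b' -> output (0, 'b'), add 'b' as idx 1
Step 2: w='b' (idx 1), next='b' -> output (1, 'b'), add 'bb' as idx 2
Step 3: w='bb' (idx 2), next='c' -> output (2, 'c'), add 'bbc' as idx 3
Step 4: w='' (idx 0), next='c' -> output (0, 'c'), add 'c' as idx 4
Step 5: w='bb' (idx 2), next='b' -> output (2, 'b'), add 'bbb' as idx 5
Step 6: w='bb' (idx 2), end of input -> output (2, '')


Encoded: [(0, 'b'), (1, 'b'), (2, 'c'), (0, 'c'), (2, 'b'), (2, '')]


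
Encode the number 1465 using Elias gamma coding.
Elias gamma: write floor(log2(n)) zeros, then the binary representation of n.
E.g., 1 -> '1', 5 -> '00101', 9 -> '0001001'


num_bits = floor(log2(1465)) + 1 = 11
leading_zeros = num_bits - 1 = 10
binary(1465) = 10110111001

Elias gamma(1465) = '0000000000' + '10110111001' = 000000000010110111001 (21 bits)


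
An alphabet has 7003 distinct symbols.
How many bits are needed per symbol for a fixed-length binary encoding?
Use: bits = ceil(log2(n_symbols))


log2(7003) = 12.7738
Bracket: 2^12 = 4096 < 7003 <= 2^13 = 8192
So ceil(log2(7003)) = 13

bits = ceil(log2(7003)) = ceil(12.7738) = 13 bits


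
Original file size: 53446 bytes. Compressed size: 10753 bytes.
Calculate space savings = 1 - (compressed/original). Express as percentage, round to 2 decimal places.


ratio = compressed/original = 10753/53446 = 0.201194
savings = 1 - ratio = 1 - 0.201194 = 0.798806
as a percentage: 0.798806 * 100 = 79.88%

Space savings = 1 - 10753/53446 = 79.88%


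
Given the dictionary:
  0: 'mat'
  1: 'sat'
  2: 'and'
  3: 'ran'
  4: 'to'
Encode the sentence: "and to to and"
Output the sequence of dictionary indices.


Look up each word in the dictionary:
  'and' -> 2
  'to' -> 4
  'to' -> 4
  'and' -> 2

Encoded: [2, 4, 4, 2]


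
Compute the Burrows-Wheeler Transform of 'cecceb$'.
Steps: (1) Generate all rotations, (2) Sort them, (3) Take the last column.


Rotations (sorted):
  0: $cecceb -> last char: b
  1: b$cecce -> last char: e
  2: cceb$ce -> last char: e
  3: ceb$cec -> last char: c
  4: cecceb$ -> last char: $
  5: eb$cecc -> last char: c
  6: ecceb$c -> last char: c


BWT = beec$cc


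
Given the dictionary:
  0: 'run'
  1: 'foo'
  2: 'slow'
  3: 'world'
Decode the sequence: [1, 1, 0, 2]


Look up each index in the dictionary:
  1 -> 'foo'
  1 -> 'foo'
  0 -> 'run'
  2 -> 'slow'

Decoded: "foo foo run slow"


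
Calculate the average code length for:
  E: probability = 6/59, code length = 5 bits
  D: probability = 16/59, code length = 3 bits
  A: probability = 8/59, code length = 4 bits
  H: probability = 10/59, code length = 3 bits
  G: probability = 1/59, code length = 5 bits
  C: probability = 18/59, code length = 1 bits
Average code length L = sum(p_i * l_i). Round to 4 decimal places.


Weighted contributions p_i * l_i:
  E: (6/59) * 5 = 30/59
  D: (16/59) * 3 = 48/59
  A: (8/59) * 4 = 32/59
  H: (10/59) * 3 = 30/59
  G: (1/59) * 5 = 5/59
  C: (18/59) * 1 = 18/59
Sum = (30 + 48 + 32 + 30 + 5 + 18)/59 = 163/59

L = 163/59 = 2.7627 bits/symbol


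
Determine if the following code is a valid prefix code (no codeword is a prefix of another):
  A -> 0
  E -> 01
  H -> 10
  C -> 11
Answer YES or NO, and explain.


Checking each pair (does one codeword prefix another?):
  A='0' vs E='01': prefix -- VIOLATION

NO -- this is NOT a valid prefix code. A (0) is a prefix of E (01).


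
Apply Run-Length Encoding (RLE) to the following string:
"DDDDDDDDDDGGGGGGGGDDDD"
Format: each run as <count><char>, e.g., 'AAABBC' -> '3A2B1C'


Scanning runs left to right:
  i=0: run of 'D' x 10 -> '10D'
  i=10: run of 'G' x 8 -> '8G'
  i=18: run of 'D' x 4 -> '4D'

RLE = 10D8G4D


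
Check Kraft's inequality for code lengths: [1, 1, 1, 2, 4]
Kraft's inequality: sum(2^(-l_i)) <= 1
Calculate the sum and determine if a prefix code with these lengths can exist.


Sum = 2^(-1) + 2^(-1) + 2^(-1) + 2^(-2) + 2^(-4)
    = 0.5 + 0.5 + 0.5 + 0.25 + 0.0625
    = 29/16 = 1.8125
Since 1.8125 > 1, Kraft's inequality is NOT satisfied.
A prefix code with these lengths CANNOT exist.

Kraft sum = 1.8125. Not satisfied.


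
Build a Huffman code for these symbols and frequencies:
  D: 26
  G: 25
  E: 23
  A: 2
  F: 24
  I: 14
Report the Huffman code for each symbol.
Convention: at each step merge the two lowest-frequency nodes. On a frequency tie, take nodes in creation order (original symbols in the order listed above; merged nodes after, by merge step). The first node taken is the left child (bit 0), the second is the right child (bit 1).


Huffman tree construction:
Step 1: Merge A(2) + I(14) = 16
Step 2: Merge (A+I)(16) + E(23) = 39
Step 3: Merge F(24) + G(25) = 49
Step 4: Merge D(26) + ((A+I)+E)(39) = 65
Step 5: Merge (F+G)(49) + (D+((A+I)+E))(65) = 114
Read each symbol's code off the tree from the root (left child = 0, right child = 1).

Codes:
  D: 10 (length 2)
  G: 01 (length 2)
  E: 111 (length 3)
  A: 1100 (length 4)
  F: 00 (length 2)
  I: 1101 (length 4)
Average code length: 283/114 = 2.4825 bits/symbol


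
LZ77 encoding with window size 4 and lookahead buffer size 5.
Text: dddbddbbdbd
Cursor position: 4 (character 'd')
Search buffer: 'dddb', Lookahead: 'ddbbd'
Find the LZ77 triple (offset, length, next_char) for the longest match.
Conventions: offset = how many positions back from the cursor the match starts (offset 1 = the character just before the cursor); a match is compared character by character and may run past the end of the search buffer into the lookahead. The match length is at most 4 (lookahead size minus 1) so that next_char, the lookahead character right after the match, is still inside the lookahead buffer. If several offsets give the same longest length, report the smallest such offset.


Try each offset into the search buffer:
  offset=1 (pos 3, char 'b'): match length 0
  offset=2 (pos 2, char 'd'): match length 1
  offset=3 (pos 1, char 'd'): match length 3
  offset=4 (pos 0, char 'd'): match length 2
Longest match has length 3 at offset 3.
next_char = character at position 4 + 3 = 7 -> 'b'

Best match: offset=3, length=3 (matching 'ddb' starting at position 1)
LZ77 triple: (3, 3, 'b')


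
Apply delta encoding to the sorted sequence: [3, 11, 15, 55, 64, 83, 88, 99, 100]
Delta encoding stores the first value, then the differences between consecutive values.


First value: 3
Deltas:
  11 - 3 = 8
  15 - 11 = 4
  55 - 15 = 40
  64 - 55 = 9
  83 - 64 = 19
  88 - 83 = 5
  99 - 88 = 11
  100 - 99 = 1


Delta encoded: [3, 8, 4, 40, 9, 19, 5, 11, 1]


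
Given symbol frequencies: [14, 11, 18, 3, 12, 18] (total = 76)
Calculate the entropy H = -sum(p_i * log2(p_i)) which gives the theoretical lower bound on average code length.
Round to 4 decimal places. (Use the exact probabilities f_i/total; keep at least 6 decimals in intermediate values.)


Per-symbol terms -p_i * log2(p_i) with p_i = f_i/76:
  p = 14/76 = 0.184211: log2(p) = -2.440573, -p*log2(p) = 0.449579
  p = 11/76 = 0.144737: log2(p) = -2.788496, -p*log2(p) = 0.403598
  p = 18/76 = 0.236842: log2(p) = -2.078003, -p*log2(p) = 0.492158
  p = 3/76 = 0.039474: log2(p) = -4.662965, -p*log2(p) = 0.184064
  p = 12/76 = 0.157895: log2(p) = -2.662965, -p*log2(p) = 0.420468
  p = 18/76 = 0.236842: log2(p) = -2.078003, -p*log2(p) = 0.492158
H = 0.449579 + 0.403598 + 0.492158 + 0.184064 + 0.420468 + 0.492158 = 2.442025

H = 2.442 bits/symbol


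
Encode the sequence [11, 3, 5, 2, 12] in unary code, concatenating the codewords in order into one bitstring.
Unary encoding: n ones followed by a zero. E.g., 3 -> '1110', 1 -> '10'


Encode each number as n ones followed by a terminating 0:
  11 -> 111111111110 (12 bits)
  3 -> 1110 (4 bits)
  5 -> 111110 (6 bits)
  2 -> 110 (3 bits)
  12 -> 1111111111110 (13 bits)
Total length = 12 + 4 + 6 + 3 + 13 = 38 bits.

Unary([11, 3, 5, 2, 12]) = 11111111111011101111101101111111111110 (38 bits)


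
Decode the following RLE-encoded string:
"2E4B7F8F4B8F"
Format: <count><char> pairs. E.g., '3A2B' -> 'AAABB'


Expanding each <count><char> pair:
  2E -> 'EE'
  4B -> 'BBBB'
  7F -> 'FFFFFFF'
  8F -> 'FFFFFFFF'
  4B -> 'BBBB'
  8F -> 'FFFFFFFF'

Decoded = EEBBBBFFFFFFFFFFFFFFFBBBBFFFFFFFF


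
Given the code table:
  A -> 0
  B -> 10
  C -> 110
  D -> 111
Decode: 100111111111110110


Decoding:
10 -> B
0 -> A
111 -> D
111 -> D
111 -> D
110 -> C
110 -> C


Result: BADDDCC


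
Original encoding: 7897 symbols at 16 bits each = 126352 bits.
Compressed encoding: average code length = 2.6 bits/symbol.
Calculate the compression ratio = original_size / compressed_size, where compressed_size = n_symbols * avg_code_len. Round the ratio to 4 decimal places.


original_size = n_symbols * orig_bits = 7897 * 16 = 126352 bits
compressed_size = n_symbols * avg_code_len = 7897 * 2.6 = 20532.2 bits
ratio = original_size / compressed_size = 126352 / 20532.2 = 6.1538

Compression ratio = 6.1538


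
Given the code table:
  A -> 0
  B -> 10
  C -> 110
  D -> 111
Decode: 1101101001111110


Decoding:
110 -> C
110 -> C
10 -> B
0 -> A
111 -> D
111 -> D
0 -> A


Result: CCBADDA


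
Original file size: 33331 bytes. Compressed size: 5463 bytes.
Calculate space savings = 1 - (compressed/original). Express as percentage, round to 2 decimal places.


ratio = compressed/original = 5463/33331 = 0.163901
savings = 1 - ratio = 1 - 0.163901 = 0.836099
as a percentage: 0.836099 * 100 = 83.61%

Space savings = 1 - 5463/33331 = 83.61%


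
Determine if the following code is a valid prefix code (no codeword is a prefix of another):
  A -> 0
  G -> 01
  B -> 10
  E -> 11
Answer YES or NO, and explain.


Checking each pair (does one codeword prefix another?):
  A='0' vs G='01': prefix -- VIOLATION

NO -- this is NOT a valid prefix code. A (0) is a prefix of G (01).


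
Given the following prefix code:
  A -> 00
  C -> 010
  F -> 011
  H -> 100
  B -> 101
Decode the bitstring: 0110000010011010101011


Decoding step by step:
Bits 011 -> F
Bits 00 -> A
Bits 00 -> A
Bits 010 -> C
Bits 011 -> F
Bits 010 -> C
Bits 101 -> B
Bits 011 -> F


Decoded message: FAACFCBF


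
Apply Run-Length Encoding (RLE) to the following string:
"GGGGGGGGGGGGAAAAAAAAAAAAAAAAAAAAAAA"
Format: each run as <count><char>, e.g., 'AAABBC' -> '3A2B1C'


Scanning runs left to right:
  i=0: run of 'G' x 12 -> '12G'
  i=12: run of 'A' x 23 -> '23A'

RLE = 12G23A


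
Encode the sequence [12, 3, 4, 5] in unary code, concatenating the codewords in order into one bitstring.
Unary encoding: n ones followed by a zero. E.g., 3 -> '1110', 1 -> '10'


Encode each number as n ones followed by a terminating 0:
  12 -> 1111111111110 (13 bits)
  3 -> 1110 (4 bits)
  4 -> 11110 (5 bits)
  5 -> 111110 (6 bits)
Total length = 13 + 4 + 5 + 6 = 28 bits.

Unary([12, 3, 4, 5]) = 1111111111110111011110111110 (28 bits)


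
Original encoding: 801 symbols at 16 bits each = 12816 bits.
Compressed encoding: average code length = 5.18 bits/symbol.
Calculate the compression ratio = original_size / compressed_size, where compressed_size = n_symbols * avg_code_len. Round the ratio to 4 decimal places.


original_size = n_symbols * orig_bits = 801 * 16 = 12816 bits
compressed_size = n_symbols * avg_code_len = 801 * 5.18 = 4149.18 bits
ratio = original_size / compressed_size = 12816 / 4149.18 = 3.0888

Compression ratio = 3.0888


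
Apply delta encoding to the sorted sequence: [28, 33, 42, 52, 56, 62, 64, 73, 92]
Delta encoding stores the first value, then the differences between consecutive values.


First value: 28
Deltas:
  33 - 28 = 5
  42 - 33 = 9
  52 - 42 = 10
  56 - 52 = 4
  62 - 56 = 6
  64 - 62 = 2
  73 - 64 = 9
  92 - 73 = 19


Delta encoded: [28, 5, 9, 10, 4, 6, 2, 9, 19]


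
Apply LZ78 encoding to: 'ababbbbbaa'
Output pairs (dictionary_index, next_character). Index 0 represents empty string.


LZ78 encoding steps:
Dictionary: {0: ''}
Step 1: w='' (idx 0), next='a' -> output (0, 'a'), add 'a' as idx 1
Step 2: w='' (idx 0), next='b' -> output (0, 'b'), add 'b' as idx 2
Step 3: w='a' (idx 1), next='b' -> output (1, 'b'), add 'ab' as idx 3
Step 4: w='b' (idx 2), next='b' -> output (2, 'b'), add 'bb' as idx 4
Step 5: w='bb' (idx 4), next='a' -> output (4, 'a'), add 'bba' as idx 5
Step 6: w='a' (idx 1), end of input -> output (1, '')


Encoded: [(0, 'a'), (0, 'b'), (1, 'b'), (2, 'b'), (4, 'a'), (1, '')]


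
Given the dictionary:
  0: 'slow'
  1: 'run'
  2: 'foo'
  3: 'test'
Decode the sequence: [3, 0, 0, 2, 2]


Look up each index in the dictionary:
  3 -> 'test'
  0 -> 'slow'
  0 -> 'slow'
  2 -> 'foo'
  2 -> 'foo'

Decoded: "test slow slow foo foo"


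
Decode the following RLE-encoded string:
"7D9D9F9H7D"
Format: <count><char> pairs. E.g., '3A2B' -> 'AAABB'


Expanding each <count><char> pair:
  7D -> 'DDDDDDD'
  9D -> 'DDDDDDDDD'
  9F -> 'FFFFFFFFF'
  9H -> 'HHHHHHHHH'
  7D -> 'DDDDDDD'

Decoded = DDDDDDDDDDDDDDDDFFFFFFFFFHHHHHHHHHDDDDDDD


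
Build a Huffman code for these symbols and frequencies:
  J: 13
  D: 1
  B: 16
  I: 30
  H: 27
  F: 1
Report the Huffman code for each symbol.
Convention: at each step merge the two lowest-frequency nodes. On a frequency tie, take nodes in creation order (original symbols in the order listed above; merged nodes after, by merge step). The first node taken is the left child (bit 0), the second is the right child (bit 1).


Huffman tree construction:
Step 1: Merge D(1) + F(1) = 2
Step 2: Merge (D+F)(2) + J(13) = 15
Step 3: Merge ((D+F)+J)(15) + B(16) = 31
Step 4: Merge H(27) + I(30) = 57
Step 5: Merge (((D+F)+J)+B)(31) + (H+I)(57) = 88
Read each symbol's code off the tree from the root (left child = 0, right child = 1).

Codes:
  J: 001 (length 3)
  D: 0000 (length 4)
  B: 01 (length 2)
  I: 11 (length 2)
  H: 10 (length 2)
  F: 0001 (length 4)
Average code length: 193/88 = 2.1932 bits/symbol


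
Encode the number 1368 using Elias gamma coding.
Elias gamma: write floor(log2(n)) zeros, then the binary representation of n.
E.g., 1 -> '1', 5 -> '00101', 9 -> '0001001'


num_bits = floor(log2(1368)) + 1 = 11
leading_zeros = num_bits - 1 = 10
binary(1368) = 10101011000

Elias gamma(1368) = '0000000000' + '10101011000' = 000000000010101011000 (21 bits)


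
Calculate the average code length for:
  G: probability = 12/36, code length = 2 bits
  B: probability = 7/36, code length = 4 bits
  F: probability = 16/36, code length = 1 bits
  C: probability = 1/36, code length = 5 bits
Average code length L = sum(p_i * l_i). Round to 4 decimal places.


Weighted contributions p_i * l_i:
  G: (12/36) * 2 = 24/36
  B: (7/36) * 4 = 28/36
  F: (16/36) * 1 = 16/36
  C: (1/36) * 5 = 5/36
Sum = (24 + 28 + 16 + 5)/36 = 73/36

L = 73/36 = 2.0278 bits/symbol


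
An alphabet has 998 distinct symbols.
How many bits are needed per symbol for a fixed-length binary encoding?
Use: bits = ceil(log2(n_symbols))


log2(998) = 9.9629
Bracket: 2^9 = 512 < 998 <= 2^10 = 1024
So ceil(log2(998)) = 10

bits = ceil(log2(998)) = ceil(9.9629) = 10 bits


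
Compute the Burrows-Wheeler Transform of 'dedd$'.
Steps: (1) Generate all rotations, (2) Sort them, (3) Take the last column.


Rotations (sorted):
  0: $dedd -> last char: d
  1: d$ded -> last char: d
  2: dd$de -> last char: e
  3: dedd$ -> last char: $
  4: edd$d -> last char: d


BWT = dde$d


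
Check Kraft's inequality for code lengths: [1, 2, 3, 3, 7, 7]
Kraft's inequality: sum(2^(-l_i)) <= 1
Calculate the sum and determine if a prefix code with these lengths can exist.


Sum = 2^(-1) + 2^(-2) + 2^(-3) + 2^(-3) + 2^(-7) + 2^(-7)
    = 0.5 + 0.25 + 0.125 + 0.125 + 0.0078125 + 0.0078125
    = 130/128 = 1.015625
Since 1.015625 > 1, Kraft's inequality is NOT satisfied.
A prefix code with these lengths CANNOT exist.

Kraft sum = 1.015625. Not satisfied.


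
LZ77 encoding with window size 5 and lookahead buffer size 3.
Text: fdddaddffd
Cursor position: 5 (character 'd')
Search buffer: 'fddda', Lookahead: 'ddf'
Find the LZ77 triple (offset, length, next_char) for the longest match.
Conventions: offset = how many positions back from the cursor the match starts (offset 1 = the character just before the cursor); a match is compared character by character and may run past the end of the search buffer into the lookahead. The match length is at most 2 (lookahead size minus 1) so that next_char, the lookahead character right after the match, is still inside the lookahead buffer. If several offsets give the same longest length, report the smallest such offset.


Try each offset into the search buffer:
  offset=1 (pos 4, char 'a'): match length 0
  offset=2 (pos 3, char 'd'): match length 1
  offset=3 (pos 2, char 'd'): match length 2
  offset=4 (pos 1, char 'd'): match length 2
  offset=5 (pos 0, char 'f'): match length 0
Longest match has length 2, found at offsets 3, 4; take the smallest, offset 3.
next_char = character at position 5 + 2 = 7 -> 'f'

Best match: offset=3, length=2 (matching 'dd' starting at position 2)
LZ77 triple: (3, 2, 'f')


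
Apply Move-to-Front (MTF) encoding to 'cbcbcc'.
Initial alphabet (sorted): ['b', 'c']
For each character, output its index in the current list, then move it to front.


MTF encoding:
'c': index 1 in ['b', 'c'] -> ['c', 'b']
'b': index 1 in ['c', 'b'] -> ['b', 'c']
'c': index 1 in ['b', 'c'] -> ['c', 'b']
'b': index 1 in ['c', 'b'] -> ['b', 'c']
'c': index 1 in ['b', 'c'] -> ['c', 'b']
'c': index 0 in ['c', 'b'] -> ['c', 'b']


Output: [1, 1, 1, 1, 1, 0]


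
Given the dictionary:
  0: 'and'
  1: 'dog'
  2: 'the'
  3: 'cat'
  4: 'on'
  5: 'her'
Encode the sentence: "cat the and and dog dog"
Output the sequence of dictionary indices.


Look up each word in the dictionary:
  'cat' -> 3
  'the' -> 2
  'and' -> 0
  'and' -> 0
  'dog' -> 1
  'dog' -> 1

Encoded: [3, 2, 0, 0, 1, 1]


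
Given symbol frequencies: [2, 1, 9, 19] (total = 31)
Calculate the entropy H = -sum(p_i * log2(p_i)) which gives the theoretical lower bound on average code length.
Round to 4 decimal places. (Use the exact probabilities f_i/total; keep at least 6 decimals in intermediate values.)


Per-symbol terms -p_i * log2(p_i) with p_i = f_i/31:
  p = 2/31 = 0.064516: log2(p) = -3.954196, -p*log2(p) = 0.255109
  p = 1/31 = 0.032258: log2(p) = -4.954196, -p*log2(p) = 0.159813
  p = 9/31 = 0.290323: log2(p) = -1.784271, -p*log2(p) = 0.518014
  p = 19/31 = 0.612903: log2(p) = -0.706269, -p*log2(p) = 0.432874
H = 0.255109 + 0.159813 + 0.518014 + 0.432874 = 1.365810

H = 1.3658 bits/symbol


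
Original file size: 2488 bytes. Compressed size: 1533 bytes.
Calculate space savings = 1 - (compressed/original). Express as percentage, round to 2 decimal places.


ratio = compressed/original = 1533/2488 = 0.616158
savings = 1 - ratio = 1 - 0.616158 = 0.383842
as a percentage: 0.383842 * 100 = 38.38%

Space savings = 1 - 1533/2488 = 38.38%


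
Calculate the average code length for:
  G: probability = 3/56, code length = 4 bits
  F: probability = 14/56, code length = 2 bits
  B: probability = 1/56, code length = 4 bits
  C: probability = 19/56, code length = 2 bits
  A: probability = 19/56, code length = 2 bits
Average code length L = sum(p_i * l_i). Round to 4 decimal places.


Weighted contributions p_i * l_i:
  G: (3/56) * 4 = 12/56
  F: (14/56) * 2 = 28/56
  B: (1/56) * 4 = 4/56
  C: (19/56) * 2 = 38/56
  A: (19/56) * 2 = 38/56
Sum = (12 + 28 + 4 + 38 + 38)/56 = 120/56

L = 120/56 = 2.1429 bits/symbol


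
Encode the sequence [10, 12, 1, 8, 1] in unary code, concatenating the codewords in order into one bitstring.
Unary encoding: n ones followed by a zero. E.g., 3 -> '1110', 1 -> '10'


Encode each number as n ones followed by a terminating 0:
  10 -> 11111111110 (11 bits)
  12 -> 1111111111110 (13 bits)
  1 -> 10 (2 bits)
  8 -> 111111110 (9 bits)
  1 -> 10 (2 bits)
Total length = 11 + 13 + 2 + 9 + 2 = 37 bits.

Unary([10, 12, 1, 8, 1]) = 1111111111011111111111101011111111010 (37 bits)


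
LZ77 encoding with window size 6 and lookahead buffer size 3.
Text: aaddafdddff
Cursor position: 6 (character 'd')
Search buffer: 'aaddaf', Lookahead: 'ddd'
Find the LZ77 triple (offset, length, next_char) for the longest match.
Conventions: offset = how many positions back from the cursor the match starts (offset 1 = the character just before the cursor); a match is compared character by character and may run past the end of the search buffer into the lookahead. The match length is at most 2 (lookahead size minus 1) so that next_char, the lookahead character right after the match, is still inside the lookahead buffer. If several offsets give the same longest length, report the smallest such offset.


Try each offset into the search buffer:
  offset=1 (pos 5, char 'f'): match length 0
  offset=2 (pos 4, char 'a'): match length 0
  offset=3 (pos 3, char 'd'): match length 1
  offset=4 (pos 2, char 'd'): match length 2
  offset=5 (pos 1, char 'a'): match length 0
  offset=6 (pos 0, char 'a'): match length 0
Longest match has length 2 at offset 4.
next_char = character at position 6 + 2 = 8 -> 'd'

Best match: offset=4, length=2 (matching 'dd' starting at position 2)
LZ77 triple: (4, 2, 'd')


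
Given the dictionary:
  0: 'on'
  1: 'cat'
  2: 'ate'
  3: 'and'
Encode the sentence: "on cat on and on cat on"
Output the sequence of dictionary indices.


Look up each word in the dictionary:
  'on' -> 0
  'cat' -> 1
  'on' -> 0
  'and' -> 3
  'on' -> 0
  'cat' -> 1
  'on' -> 0

Encoded: [0, 1, 0, 3, 0, 1, 0]


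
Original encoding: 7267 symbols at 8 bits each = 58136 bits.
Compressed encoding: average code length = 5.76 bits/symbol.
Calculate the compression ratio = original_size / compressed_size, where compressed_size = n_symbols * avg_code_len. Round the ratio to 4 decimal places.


original_size = n_symbols * orig_bits = 7267 * 8 = 58136 bits
compressed_size = n_symbols * avg_code_len = 7267 * 5.76 = 41857.92 bits
ratio = original_size / compressed_size = 58136 / 41857.92 = 1.3889

Compression ratio = 1.3889


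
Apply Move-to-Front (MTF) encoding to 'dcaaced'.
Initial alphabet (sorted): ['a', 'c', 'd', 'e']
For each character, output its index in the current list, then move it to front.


MTF encoding:
'd': index 2 in ['a', 'c', 'd', 'e'] -> ['d', 'a', 'c', 'e']
'c': index 2 in ['d', 'a', 'c', 'e'] -> ['c', 'd', 'a', 'e']
'a': index 2 in ['c', 'd', 'a', 'e'] -> ['a', 'c', 'd', 'e']
'a': index 0 in ['a', 'c', 'd', 'e'] -> ['a', 'c', 'd', 'e']
'c': index 1 in ['a', 'c', 'd', 'e'] -> ['c', 'a', 'd', 'e']
'e': index 3 in ['c', 'a', 'd', 'e'] -> ['e', 'c', 'a', 'd']
'd': index 3 in ['e', 'c', 'a', 'd'] -> ['d', 'e', 'c', 'a']


Output: [2, 2, 2, 0, 1, 3, 3]


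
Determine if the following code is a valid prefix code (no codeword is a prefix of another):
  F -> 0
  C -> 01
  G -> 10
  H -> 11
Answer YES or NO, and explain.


Checking each pair (does one codeword prefix another?):
  F='0' vs C='01': prefix -- VIOLATION

NO -- this is NOT a valid prefix code. F (0) is a prefix of C (01).


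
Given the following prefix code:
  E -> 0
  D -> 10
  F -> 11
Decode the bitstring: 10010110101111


Decoding step by step:
Bits 10 -> D
Bits 0 -> E
Bits 10 -> D
Bits 11 -> F
Bits 0 -> E
Bits 10 -> D
Bits 11 -> F
Bits 11 -> F


Decoded message: DEDFEDFF


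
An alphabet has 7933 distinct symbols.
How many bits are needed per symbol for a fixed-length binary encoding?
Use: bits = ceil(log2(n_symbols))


log2(7933) = 12.9537
Bracket: 2^12 = 4096 < 7933 <= 2^13 = 8192
So ceil(log2(7933)) = 13

bits = ceil(log2(7933)) = ceil(12.9537) = 13 bits


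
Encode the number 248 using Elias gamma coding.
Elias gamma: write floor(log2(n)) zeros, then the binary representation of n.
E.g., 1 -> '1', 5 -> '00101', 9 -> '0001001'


num_bits = floor(log2(248)) + 1 = 8
leading_zeros = num_bits - 1 = 7
binary(248) = 11111000

Elias gamma(248) = '0000000' + '11111000' = 000000011111000 (15 bits)


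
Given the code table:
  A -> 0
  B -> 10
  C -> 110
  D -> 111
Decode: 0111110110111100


Decoding:
0 -> A
111 -> D
110 -> C
110 -> C
111 -> D
10 -> B
0 -> A


Result: ADCCDBA


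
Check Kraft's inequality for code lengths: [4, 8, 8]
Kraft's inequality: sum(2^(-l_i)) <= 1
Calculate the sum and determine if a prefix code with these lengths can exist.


Sum = 2^(-4) + 2^(-8) + 2^(-8)
    = 0.0625 + 0.00390625 + 0.00390625
    = 18/256 = 0.0703125
Since 0.0703125 <= 1, Kraft's inequality IS satisfied.
A prefix code with these lengths CAN exist.

Kraft sum = 0.0703125. Satisfied.


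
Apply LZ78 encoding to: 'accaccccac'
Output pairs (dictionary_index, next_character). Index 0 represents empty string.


LZ78 encoding steps:
Dictionary: {0: ''}
Step 1: w='' (idx 0), next='a' -> output (0, 'a'), add 'a' as idx 1
Step 2: w='' (idx 0), next='c' -> output (0, 'c'), add 'c' as idx 2
Step 3: w='c' (idx 2), next='a' -> output (2, 'a'), add 'ca' as idx 3
Step 4: w='c' (idx 2), next='c' -> output (2, 'c'), add 'cc' as idx 4
Step 5: w='cc' (idx 4), next='a' -> output (4, 'a'), add 'cca' as idx 5
Step 6: w='c' (idx 2), end of input -> output (2, '')


Encoded: [(0, 'a'), (0, 'c'), (2, 'a'), (2, 'c'), (4, 'a'), (2, '')]


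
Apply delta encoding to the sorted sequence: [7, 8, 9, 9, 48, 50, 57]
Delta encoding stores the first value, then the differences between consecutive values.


First value: 7
Deltas:
  8 - 7 = 1
  9 - 8 = 1
  9 - 9 = 0
  48 - 9 = 39
  50 - 48 = 2
  57 - 50 = 7


Delta encoded: [7, 1, 1, 0, 39, 2, 7]


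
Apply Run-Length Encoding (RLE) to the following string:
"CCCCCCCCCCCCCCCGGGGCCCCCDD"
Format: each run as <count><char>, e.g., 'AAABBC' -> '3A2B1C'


Scanning runs left to right:
  i=0: run of 'C' x 15 -> '15C'
  i=15: run of 'G' x 4 -> '4G'
  i=19: run of 'C' x 5 -> '5C'
  i=24: run of 'D' x 2 -> '2D'

RLE = 15C4G5C2D


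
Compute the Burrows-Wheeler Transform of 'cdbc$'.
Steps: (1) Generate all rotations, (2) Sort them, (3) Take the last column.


Rotations (sorted):
  0: $cdbc -> last char: c
  1: bc$cd -> last char: d
  2: c$cdb -> last char: b
  3: cdbc$ -> last char: $
  4: dbc$c -> last char: c


BWT = cdb$c


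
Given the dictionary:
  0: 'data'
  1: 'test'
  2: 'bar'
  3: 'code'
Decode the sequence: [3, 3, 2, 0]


Look up each index in the dictionary:
  3 -> 'code'
  3 -> 'code'
  2 -> 'bar'
  0 -> 'data'

Decoded: "code code bar data"


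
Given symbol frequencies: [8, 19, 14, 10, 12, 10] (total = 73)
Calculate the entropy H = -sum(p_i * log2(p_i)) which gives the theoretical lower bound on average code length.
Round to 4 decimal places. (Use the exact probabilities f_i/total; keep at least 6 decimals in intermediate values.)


Per-symbol terms -p_i * log2(p_i) with p_i = f_i/73:
  p = 8/73 = 0.109589: log2(p) = -3.189825, -p*log2(p) = 0.349570
  p = 19/73 = 0.260274: log2(p) = -1.941897, -p*log2(p) = 0.505425
  p = 14/73 = 0.191781: log2(p) = -2.382470, -p*log2(p) = 0.456912
  p = 10/73 = 0.136986: log2(p) = -2.867896, -p*log2(p) = 0.392863
  p = 12/73 = 0.164384: log2(p) = -2.604862, -p*log2(p) = 0.428197
  p = 10/73 = 0.136986: log2(p) = -2.867896, -p*log2(p) = 0.392863
H = 0.349570 + 0.505425 + 0.456912 + 0.392863 + 0.428197 + 0.392863 = 2.525830

H = 2.5258 bits/symbol


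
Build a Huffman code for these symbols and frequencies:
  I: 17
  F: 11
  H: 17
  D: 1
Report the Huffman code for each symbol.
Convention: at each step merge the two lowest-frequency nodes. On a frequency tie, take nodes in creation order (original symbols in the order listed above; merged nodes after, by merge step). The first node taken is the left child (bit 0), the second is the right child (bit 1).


Huffman tree construction:
Step 1: Merge D(1) + F(11) = 12
Step 2: Merge (D+F)(12) + I(17) = 29
Step 3: Merge H(17) + ((D+F)+I)(29) = 46
Read each symbol's code off the tree from the root (left child = 0, right child = 1).

Codes:
  I: 11 (length 2)
  F: 101 (length 3)
  H: 0 (length 1)
  D: 100 (length 3)
Average code length: 87/46 = 1.8913 bits/symbol


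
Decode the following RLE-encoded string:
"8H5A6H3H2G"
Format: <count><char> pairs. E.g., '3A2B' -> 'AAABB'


Expanding each <count><char> pair:
  8H -> 'HHHHHHHH'
  5A -> 'AAAAA'
  6H -> 'HHHHHH'
  3H -> 'HHH'
  2G -> 'GG'

Decoded = HHHHHHHHAAAAAHHHHHHHHHGG


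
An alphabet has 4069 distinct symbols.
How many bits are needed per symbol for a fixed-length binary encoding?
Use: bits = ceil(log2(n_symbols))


log2(4069) = 11.9905
Bracket: 2^11 = 2048 < 4069 <= 2^12 = 4096
So ceil(log2(4069)) = 12

bits = ceil(log2(4069)) = ceil(11.9905) = 12 bits


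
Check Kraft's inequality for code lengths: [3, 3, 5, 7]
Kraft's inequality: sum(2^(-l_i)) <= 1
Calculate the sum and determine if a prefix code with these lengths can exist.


Sum = 2^(-3) + 2^(-3) + 2^(-5) + 2^(-7)
    = 0.125 + 0.125 + 0.03125 + 0.0078125
    = 37/128 = 0.2890625
Since 0.2890625 <= 1, Kraft's inequality IS satisfied.
A prefix code with these lengths CAN exist.

Kraft sum = 0.2890625. Satisfied.


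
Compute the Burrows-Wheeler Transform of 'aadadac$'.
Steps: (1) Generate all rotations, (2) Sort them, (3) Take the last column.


Rotations (sorted):
  0: $aadadac -> last char: c
  1: aadadac$ -> last char: $
  2: ac$aadad -> last char: d
  3: adac$aad -> last char: d
  4: adadac$a -> last char: a
  5: c$aadada -> last char: a
  6: dac$aada -> last char: a
  7: dadac$aa -> last char: a


BWT = c$ddaaaa


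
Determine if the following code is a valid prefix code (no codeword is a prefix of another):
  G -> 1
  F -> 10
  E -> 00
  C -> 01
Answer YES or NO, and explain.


Checking each pair (does one codeword prefix another?):
  G='1' vs F='10': prefix -- VIOLATION

NO -- this is NOT a valid prefix code. G (1) is a prefix of F (10).


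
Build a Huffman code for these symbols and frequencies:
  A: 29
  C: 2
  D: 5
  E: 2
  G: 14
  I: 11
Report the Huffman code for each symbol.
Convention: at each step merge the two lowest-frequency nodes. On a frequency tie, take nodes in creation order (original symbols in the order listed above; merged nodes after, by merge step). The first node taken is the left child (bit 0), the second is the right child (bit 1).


Huffman tree construction:
Step 1: Merge C(2) + E(2) = 4
Step 2: Merge (C+E)(4) + D(5) = 9
Step 3: Merge ((C+E)+D)(9) + I(11) = 20
Step 4: Merge G(14) + (((C+E)+D)+I)(20) = 34
Step 5: Merge A(29) + (G+(((C+E)+D)+I))(34) = 63
Read each symbol's code off the tree from the root (left child = 0, right child = 1).

Codes:
  A: 0 (length 1)
  C: 11000 (length 5)
  D: 1101 (length 4)
  E: 11001 (length 5)
  G: 10 (length 2)
  I: 111 (length 3)
Average code length: 130/63 = 2.0635 bits/symbol
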